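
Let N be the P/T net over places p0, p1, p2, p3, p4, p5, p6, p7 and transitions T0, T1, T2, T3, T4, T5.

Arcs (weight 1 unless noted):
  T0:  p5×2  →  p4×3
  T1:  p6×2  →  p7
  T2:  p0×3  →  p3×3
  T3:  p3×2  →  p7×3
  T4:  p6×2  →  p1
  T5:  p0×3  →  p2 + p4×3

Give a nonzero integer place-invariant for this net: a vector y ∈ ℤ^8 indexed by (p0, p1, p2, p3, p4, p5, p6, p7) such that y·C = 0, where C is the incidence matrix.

Incidence matrix C (rows=places, cols=transitions):
       T0   T1   T2   T3   T4   T5
   p0   0    0   -3    0    0   -3
   p1   0    0    0    0    1    0
   p2   0    0    0    0    0    1
   p3   0    0    3   -2    0    0
   p4   3    0    0    0    0    3
   p5  -2    0    0    0    0    0
   p6   0   -2    0    0   -2    0
   p7   0    1    0    3    0    0

Candidate y = [0, 0, 6, 0, -2, -3, 0, 0]; check y·C column-wise:
  col T0: 6·0 + -2·3 + -3·-2 = 0
  col T1: 6·0 + -2·0 + -3·0 + 0·-2 + 0·1 = 0
  col T2: 0·-3 + 6·0 + 0·3 + -2·0 + -3·0 = 0
  col T3: 6·0 + 0·-2 + -2·0 + -3·0 + 0·3 = 0
  col T4: 0·1 + 6·0 + -2·0 + -3·0 + 0·-2 = 0
  col T5: 0·-3 + 6·1 + -2·3 + -3·0 = 0

y = (p0:0, p1:0, p2:6, p3:0, p4:-2, p5:-3, p6:0, p7:0)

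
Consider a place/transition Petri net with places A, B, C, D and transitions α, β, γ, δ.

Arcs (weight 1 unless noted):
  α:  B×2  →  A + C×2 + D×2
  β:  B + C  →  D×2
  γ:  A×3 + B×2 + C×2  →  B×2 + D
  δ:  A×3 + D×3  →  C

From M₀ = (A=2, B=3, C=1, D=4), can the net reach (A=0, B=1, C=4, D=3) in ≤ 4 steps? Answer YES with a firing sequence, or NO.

step 1: fire α:  (A=2, B=3, C=1, D=4) → (A=3, B=1, C=3, D=6)
step 2: fire δ:  (A=3, B=1, C=3, D=6) → (A=0, B=1, C=4, D=3)

YES — reachable via ⟨α, δ⟩ (2 firings)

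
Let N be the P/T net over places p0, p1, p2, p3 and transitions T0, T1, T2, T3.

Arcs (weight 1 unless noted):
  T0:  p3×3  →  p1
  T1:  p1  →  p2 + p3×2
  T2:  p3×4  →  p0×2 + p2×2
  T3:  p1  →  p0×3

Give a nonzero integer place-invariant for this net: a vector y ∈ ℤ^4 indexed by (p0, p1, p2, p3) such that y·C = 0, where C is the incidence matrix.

y = (p0:1, p1:3, p2:1, p3:1)

Incidence matrix C (rows=places, cols=transitions):
       T0   T1   T2   T3
   p0   0    0    2    3
   p1   1   -1    0   -1
   p2   0    1    2    0
   p3  -3    2   -4    0

Candidate y = [1, 3, 1, 1]; check y·C column-wise:
  col T0: 1·0 + 3·1 + 1·0 + 1·-3 = 0
  col T1: 1·0 + 3·-1 + 1·1 + 1·2 = 0
  col T2: 1·2 + 3·0 + 1·2 + 1·-4 = 0
  col T3: 1·3 + 3·-1 + 1·0 + 1·0 = 0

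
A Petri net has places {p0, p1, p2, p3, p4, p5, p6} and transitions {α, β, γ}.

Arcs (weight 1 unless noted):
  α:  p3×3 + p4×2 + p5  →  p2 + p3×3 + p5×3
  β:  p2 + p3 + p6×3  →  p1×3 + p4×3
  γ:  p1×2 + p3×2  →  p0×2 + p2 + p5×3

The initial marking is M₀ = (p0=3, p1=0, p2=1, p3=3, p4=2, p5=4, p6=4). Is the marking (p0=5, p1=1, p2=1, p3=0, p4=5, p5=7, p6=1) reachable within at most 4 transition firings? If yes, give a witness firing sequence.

YES — reachable via ⟨β, γ⟩ (2 firings)

step 1: fire β:  (p0=3, p1=0, p2=1, p3=3, p4=2, p5=4, p6=4) → (p0=3, p1=3, p2=0, p3=2, p4=5, p5=4, p6=1)
step 2: fire γ:  (p0=3, p1=3, p2=0, p3=2, p4=5, p5=4, p6=1) → (p0=5, p1=1, p2=1, p3=0, p4=5, p5=7, p6=1)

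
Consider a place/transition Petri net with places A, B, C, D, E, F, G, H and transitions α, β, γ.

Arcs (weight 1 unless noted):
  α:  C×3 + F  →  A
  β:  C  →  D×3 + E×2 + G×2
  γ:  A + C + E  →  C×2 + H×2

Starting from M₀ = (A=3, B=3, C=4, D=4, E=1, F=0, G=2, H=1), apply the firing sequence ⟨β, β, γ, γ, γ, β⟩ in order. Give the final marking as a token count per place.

step 1: fire β:  (A=3, B=3, C=4, D=4, E=1, F=0, G=2, H=1) → (A=3, B=3, C=3, D=7, E=3, F=0, G=4, H=1)
step 2: fire β:  (A=3, B=3, C=3, D=7, E=3, F=0, G=4, H=1) → (A=3, B=3, C=2, D=10, E=5, F=0, G=6, H=1)
step 3: fire γ:  (A=3, B=3, C=2, D=10, E=5, F=0, G=6, H=1) → (A=2, B=3, C=3, D=10, E=4, F=0, G=6, H=3)
step 4: fire γ:  (A=2, B=3, C=3, D=10, E=4, F=0, G=6, H=3) → (A=1, B=3, C=4, D=10, E=3, F=0, G=6, H=5)
step 5: fire γ:  (A=1, B=3, C=4, D=10, E=3, F=0, G=6, H=5) → (A=0, B=3, C=5, D=10, E=2, F=0, G=6, H=7)
step 6: fire β:  (A=0, B=3, C=5, D=10, E=2, F=0, G=6, H=7) → (A=0, B=3, C=4, D=13, E=4, F=0, G=8, H=7)

(A=0, B=3, C=4, D=13, E=4, F=0, G=8, H=7)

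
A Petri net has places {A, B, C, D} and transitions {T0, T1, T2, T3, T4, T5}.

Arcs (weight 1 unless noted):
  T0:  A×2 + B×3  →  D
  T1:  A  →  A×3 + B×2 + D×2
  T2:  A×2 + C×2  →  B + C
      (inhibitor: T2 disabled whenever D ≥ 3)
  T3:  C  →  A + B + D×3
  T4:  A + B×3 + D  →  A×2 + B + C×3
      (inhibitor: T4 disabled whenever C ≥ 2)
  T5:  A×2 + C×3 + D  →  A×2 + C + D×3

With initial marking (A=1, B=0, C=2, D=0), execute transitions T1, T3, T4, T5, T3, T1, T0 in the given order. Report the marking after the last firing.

(A=6, B=1, C=1, D=12)

step 1: fire T1:  (A=1, B=0, C=2, D=0) → (A=3, B=2, C=2, D=2)
step 2: fire T3:  (A=3, B=2, C=2, D=2) → (A=4, B=3, C=1, D=5)
step 3: fire T4:  (A=4, B=3, C=1, D=5) → (A=5, B=1, C=4, D=4)
step 4: fire T5:  (A=5, B=1, C=4, D=4) → (A=5, B=1, C=2, D=6)
step 5: fire T3:  (A=5, B=1, C=2, D=6) → (A=6, B=2, C=1, D=9)
step 6: fire T1:  (A=6, B=2, C=1, D=9) → (A=8, B=4, C=1, D=11)
step 7: fire T0:  (A=8, B=4, C=1, D=11) → (A=6, B=1, C=1, D=12)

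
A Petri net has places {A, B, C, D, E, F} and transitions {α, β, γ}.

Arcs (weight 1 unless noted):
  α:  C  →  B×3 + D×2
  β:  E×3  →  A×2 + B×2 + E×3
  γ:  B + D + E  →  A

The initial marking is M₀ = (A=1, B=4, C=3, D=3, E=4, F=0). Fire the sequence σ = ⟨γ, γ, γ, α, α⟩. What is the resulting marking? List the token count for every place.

(A=4, B=7, C=1, D=4, E=1, F=0)

step 1: fire γ:  (A=1, B=4, C=3, D=3, E=4, F=0) → (A=2, B=3, C=3, D=2, E=3, F=0)
step 2: fire γ:  (A=2, B=3, C=3, D=2, E=3, F=0) → (A=3, B=2, C=3, D=1, E=2, F=0)
step 3: fire γ:  (A=3, B=2, C=3, D=1, E=2, F=0) → (A=4, B=1, C=3, D=0, E=1, F=0)
step 4: fire α:  (A=4, B=1, C=3, D=0, E=1, F=0) → (A=4, B=4, C=2, D=2, E=1, F=0)
step 5: fire α:  (A=4, B=4, C=2, D=2, E=1, F=0) → (A=4, B=7, C=1, D=4, E=1, F=0)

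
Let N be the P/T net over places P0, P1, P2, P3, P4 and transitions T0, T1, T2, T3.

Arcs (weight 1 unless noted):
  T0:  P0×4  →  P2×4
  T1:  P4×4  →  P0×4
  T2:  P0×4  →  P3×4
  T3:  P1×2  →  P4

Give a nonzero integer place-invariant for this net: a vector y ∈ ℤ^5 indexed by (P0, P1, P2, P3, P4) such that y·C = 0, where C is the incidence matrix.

Incidence matrix C (rows=places, cols=transitions):
       T0   T1   T2   T3
   P0  -4    4   -4    0
   P1   0    0    0   -2
   P2   4    0    0    0
   P3   0    0    4    0
   P4   0   -4    0    1

Candidate y = [2, 1, 2, 2, 2]; check y·C column-wise:
  col T0: 2·-4 + 1·0 + 2·4 + 2·0 + 2·0 = 0
  col T1: 2·4 + 1·0 + 2·0 + 2·0 + 2·-4 = 0
  col T2: 2·-4 + 1·0 + 2·0 + 2·4 + 2·0 = 0
  col T3: 2·0 + 1·-2 + 2·0 + 2·0 + 2·1 = 0

y = (P0:2, P1:1, P2:2, P3:2, P4:2)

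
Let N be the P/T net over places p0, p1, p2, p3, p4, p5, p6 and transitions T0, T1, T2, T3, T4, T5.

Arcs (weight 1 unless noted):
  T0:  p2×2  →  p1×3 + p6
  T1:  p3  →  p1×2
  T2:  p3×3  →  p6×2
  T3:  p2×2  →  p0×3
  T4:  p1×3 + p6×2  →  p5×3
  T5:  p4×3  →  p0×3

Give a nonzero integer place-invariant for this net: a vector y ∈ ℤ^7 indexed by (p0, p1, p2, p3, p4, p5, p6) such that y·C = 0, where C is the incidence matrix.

Incidence matrix C (rows=places, cols=transitions):
       T0   T1   T2   T3   T4   T5
   p0   0    0    0    3    0    3
   p1   3    2    0    0   -3    0
   p2  -2    0    0   -2    0    0
   p3   0   -1   -3    0    0    0
   p4   0    0    0    0    0   -3
   p5   0    0    0    0    3    0
   p6   1    0    2    0   -2    0

Candidate y = [2, 1, 3, 2, 2, 3, 3]; check y·C column-wise:
  col T0: 2·0 + 1·3 + 3·-2 + 2·0 + 2·0 + 3·0 + 3·1 = 0
  col T1: 2·0 + 1·2 + 3·0 + 2·-1 + 2·0 + 3·0 + 3·0 = 0
  col T2: 2·0 + 1·0 + 3·0 + 2·-3 + 2·0 + 3·0 + 3·2 = 0
  col T3: 2·3 + 1·0 + 3·-2 + 2·0 + 2·0 + 3·0 + 3·0 = 0
  col T4: 2·0 + 1·-3 + 3·0 + 2·0 + 2·0 + 3·3 + 3·-2 = 0
  col T5: 2·3 + 1·0 + 3·0 + 2·0 + 2·-3 + 3·0 + 3·0 = 0

y = (p0:2, p1:1, p2:3, p3:2, p4:2, p5:3, p6:3)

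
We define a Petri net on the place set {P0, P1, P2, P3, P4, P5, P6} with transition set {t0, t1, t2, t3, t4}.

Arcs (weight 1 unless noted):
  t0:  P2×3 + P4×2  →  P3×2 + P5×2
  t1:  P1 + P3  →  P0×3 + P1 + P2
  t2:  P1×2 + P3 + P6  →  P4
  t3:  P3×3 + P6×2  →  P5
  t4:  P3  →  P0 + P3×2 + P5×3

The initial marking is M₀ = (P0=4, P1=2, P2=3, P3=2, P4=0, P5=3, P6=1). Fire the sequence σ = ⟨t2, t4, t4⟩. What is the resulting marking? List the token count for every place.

(P0=6, P1=0, P2=3, P3=3, P4=1, P5=9, P6=0)

step 1: fire t2:  (P0=4, P1=2, P2=3, P3=2, P4=0, P5=3, P6=1) → (P0=4, P1=0, P2=3, P3=1, P4=1, P5=3, P6=0)
step 2: fire t4:  (P0=4, P1=0, P2=3, P3=1, P4=1, P5=3, P6=0) → (P0=5, P1=0, P2=3, P3=2, P4=1, P5=6, P6=0)
step 3: fire t4:  (P0=5, P1=0, P2=3, P3=2, P4=1, P5=6, P6=0) → (P0=6, P1=0, P2=3, P3=3, P4=1, P5=9, P6=0)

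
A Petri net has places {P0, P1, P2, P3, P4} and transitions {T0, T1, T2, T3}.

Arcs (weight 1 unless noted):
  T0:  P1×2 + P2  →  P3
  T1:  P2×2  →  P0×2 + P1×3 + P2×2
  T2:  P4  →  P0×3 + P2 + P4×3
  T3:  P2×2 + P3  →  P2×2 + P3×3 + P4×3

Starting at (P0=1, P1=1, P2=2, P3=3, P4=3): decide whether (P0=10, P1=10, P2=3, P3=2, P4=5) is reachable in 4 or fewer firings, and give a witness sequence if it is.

NO — not reachable within 4 firings

depth 0: 1 marking
depth 1: 4 markings reached so far
depth 2: 11 markings reached so far
depth 3: 25 markings reached so far
depth 4: 49 markings reached so far
target is not among the 49 markings reachable within 4 steps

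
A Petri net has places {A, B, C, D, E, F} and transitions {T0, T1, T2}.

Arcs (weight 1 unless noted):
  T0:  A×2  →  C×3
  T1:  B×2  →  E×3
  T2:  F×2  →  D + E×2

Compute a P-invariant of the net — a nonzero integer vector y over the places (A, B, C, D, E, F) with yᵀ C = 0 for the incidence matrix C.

y = (A:3, B:0, C:2, D:0, E:0, F:0)

Incidence matrix C (rows=places, cols=transitions):
       T0   T1   T2
    A  -2    0    0
    B   0   -2    0
    C   3    0    0
    D   0    0    1
    E   0    3    2
    F   0    0   -2

Candidate y = [3, 0, 2, 0, 0, 0]; check y·C column-wise:
  col T0: 3·-2 + 2·3 = 0
  col T1: 3·0 + 0·-2 + 2·0 + 0·3 = 0
  col T2: 3·0 + 2·0 + 0·1 + 0·2 + 0·-2 = 0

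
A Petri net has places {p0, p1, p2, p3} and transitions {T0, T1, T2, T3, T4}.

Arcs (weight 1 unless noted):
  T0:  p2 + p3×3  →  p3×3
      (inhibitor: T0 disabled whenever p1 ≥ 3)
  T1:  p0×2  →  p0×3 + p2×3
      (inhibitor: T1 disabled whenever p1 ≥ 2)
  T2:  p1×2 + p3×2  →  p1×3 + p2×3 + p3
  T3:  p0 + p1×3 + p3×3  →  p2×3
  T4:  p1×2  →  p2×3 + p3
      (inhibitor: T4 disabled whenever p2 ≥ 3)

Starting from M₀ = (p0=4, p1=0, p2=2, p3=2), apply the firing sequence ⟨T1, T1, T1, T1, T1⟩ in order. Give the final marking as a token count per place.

(p0=9, p1=0, p2=17, p3=2)

step 1: fire T1:  (p0=4, p1=0, p2=2, p3=2) → (p0=5, p1=0, p2=5, p3=2)
step 2: fire T1:  (p0=5, p1=0, p2=5, p3=2) → (p0=6, p1=0, p2=8, p3=2)
step 3: fire T1:  (p0=6, p1=0, p2=8, p3=2) → (p0=7, p1=0, p2=11, p3=2)
step 4: fire T1:  (p0=7, p1=0, p2=11, p3=2) → (p0=8, p1=0, p2=14, p3=2)
step 5: fire T1:  (p0=8, p1=0, p2=14, p3=2) → (p0=9, p1=0, p2=17, p3=2)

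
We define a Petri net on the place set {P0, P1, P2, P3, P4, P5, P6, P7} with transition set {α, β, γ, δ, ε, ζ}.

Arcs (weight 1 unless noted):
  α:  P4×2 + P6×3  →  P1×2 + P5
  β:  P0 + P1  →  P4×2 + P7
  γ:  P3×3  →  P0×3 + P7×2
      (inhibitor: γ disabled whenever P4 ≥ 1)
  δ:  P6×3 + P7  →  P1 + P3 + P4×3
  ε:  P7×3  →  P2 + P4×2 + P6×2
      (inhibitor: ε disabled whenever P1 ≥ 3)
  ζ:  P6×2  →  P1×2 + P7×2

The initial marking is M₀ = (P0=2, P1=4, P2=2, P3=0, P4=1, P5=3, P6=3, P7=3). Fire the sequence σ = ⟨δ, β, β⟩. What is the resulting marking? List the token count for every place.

(P0=0, P1=3, P2=2, P3=1, P4=8, P5=3, P6=0, P7=4)

step 1: fire δ:  (P0=2, P1=4, P2=2, P3=0, P4=1, P5=3, P6=3, P7=3) → (P0=2, P1=5, P2=2, P3=1, P4=4, P5=3, P6=0, P7=2)
step 2: fire β:  (P0=2, P1=5, P2=2, P3=1, P4=4, P5=3, P6=0, P7=2) → (P0=1, P1=4, P2=2, P3=1, P4=6, P5=3, P6=0, P7=3)
step 3: fire β:  (P0=1, P1=4, P2=2, P3=1, P4=6, P5=3, P6=0, P7=3) → (P0=0, P1=3, P2=2, P3=1, P4=8, P5=3, P6=0, P7=4)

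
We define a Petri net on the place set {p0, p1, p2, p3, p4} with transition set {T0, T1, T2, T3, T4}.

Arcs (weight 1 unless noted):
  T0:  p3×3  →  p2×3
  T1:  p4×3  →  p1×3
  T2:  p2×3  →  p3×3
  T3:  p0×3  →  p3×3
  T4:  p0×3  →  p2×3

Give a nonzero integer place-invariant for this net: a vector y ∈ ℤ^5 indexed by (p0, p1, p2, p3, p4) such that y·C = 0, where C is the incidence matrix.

Incidence matrix C (rows=places, cols=transitions):
       T0   T1   T2   T3   T4
   p0   0    0    0   -3   -3
   p1   0    3    0    0    0
   p2   3    0   -3    0    3
   p3  -3    0    3    3    0
   p4   0   -3    0    0    0

Candidate y = [1, 0, 1, 1, 0]; check y·C column-wise:
  col T0: 1·0 + 1·3 + 1·-3 = 0
  col T1: 1·0 + 0·3 + 1·0 + 1·0 + 0·-3 = 0
  col T2: 1·0 + 1·-3 + 1·3 = 0
  col T3: 1·-3 + 1·0 + 1·3 = 0
  col T4: 1·-3 + 1·3 + 1·0 = 0

y = (p0:1, p1:0, p2:1, p3:1, p4:0)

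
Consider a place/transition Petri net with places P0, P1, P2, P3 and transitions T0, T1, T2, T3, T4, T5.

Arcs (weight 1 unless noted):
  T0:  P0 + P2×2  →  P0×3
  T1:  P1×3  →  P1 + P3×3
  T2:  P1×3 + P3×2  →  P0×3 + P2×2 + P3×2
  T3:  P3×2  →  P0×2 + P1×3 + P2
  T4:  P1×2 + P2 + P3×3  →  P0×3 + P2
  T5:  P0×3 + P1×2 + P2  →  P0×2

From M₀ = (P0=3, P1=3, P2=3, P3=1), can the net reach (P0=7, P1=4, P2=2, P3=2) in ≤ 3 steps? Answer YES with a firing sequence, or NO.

YES — reachable via ⟨T0, T1, T3⟩ (3 firings)

step 1: fire T0:  (P0=3, P1=3, P2=3, P3=1) → (P0=5, P1=3, P2=1, P3=1)
step 2: fire T1:  (P0=5, P1=3, P2=1, P3=1) → (P0=5, P1=1, P2=1, P3=4)
step 3: fire T3:  (P0=5, P1=1, P2=1, P3=4) → (P0=7, P1=4, P2=2, P3=2)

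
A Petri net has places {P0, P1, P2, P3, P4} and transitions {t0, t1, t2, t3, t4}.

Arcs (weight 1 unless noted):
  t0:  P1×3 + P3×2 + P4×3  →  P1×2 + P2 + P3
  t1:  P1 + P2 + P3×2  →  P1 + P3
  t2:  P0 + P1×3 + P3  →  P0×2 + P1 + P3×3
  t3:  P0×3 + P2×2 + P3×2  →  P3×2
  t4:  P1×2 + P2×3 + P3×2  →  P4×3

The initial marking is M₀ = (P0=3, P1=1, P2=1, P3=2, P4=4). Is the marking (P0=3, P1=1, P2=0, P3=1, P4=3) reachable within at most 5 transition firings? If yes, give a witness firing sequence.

depth 0: 1 marking
depth 1: 2 markings reached so far
depth 2: 2 markings reached so far
(frontier empty at depth 2; search complete)
target is not among the 2 markings reachable within 5 steps

NO — not reachable within 5 firings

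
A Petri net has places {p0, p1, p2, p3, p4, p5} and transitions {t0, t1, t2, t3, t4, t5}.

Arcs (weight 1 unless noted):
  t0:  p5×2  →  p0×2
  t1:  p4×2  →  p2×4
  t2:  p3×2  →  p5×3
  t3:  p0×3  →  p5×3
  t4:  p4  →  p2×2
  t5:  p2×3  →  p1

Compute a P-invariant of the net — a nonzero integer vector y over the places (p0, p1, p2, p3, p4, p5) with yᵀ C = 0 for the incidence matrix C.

Incidence matrix C (rows=places, cols=transitions):
       t0   t1   t2   t3   t4   t5
   p0   2    0    0   -3    0    0
   p1   0    0    0    0    0    1
   p2   0    4    0    0    2   -3
   p3   0    0   -2    0    0    0
   p4   0   -2    0    0   -1    0
   p5  -2    0    3    3    0    0

Candidate y = [0, 3, 1, 0, 2, 0]; check y·C column-wise:
  col t0: 0·2 + 3·0 + 1·0 + 2·0 + 0·-2 = 0
  col t1: 3·0 + 1·4 + 2·-2 = 0
  col t2: 3·0 + 1·0 + 0·-2 + 2·0 + 0·3 = 0
  col t3: 0·-3 + 3·0 + 1·0 + 2·0 + 0·3 = 0
  col t4: 3·0 + 1·2 + 2·-1 = 0
  col t5: 3·1 + 1·-3 + 2·0 = 0

y = (p0:0, p1:3, p2:1, p3:0, p4:2, p5:0)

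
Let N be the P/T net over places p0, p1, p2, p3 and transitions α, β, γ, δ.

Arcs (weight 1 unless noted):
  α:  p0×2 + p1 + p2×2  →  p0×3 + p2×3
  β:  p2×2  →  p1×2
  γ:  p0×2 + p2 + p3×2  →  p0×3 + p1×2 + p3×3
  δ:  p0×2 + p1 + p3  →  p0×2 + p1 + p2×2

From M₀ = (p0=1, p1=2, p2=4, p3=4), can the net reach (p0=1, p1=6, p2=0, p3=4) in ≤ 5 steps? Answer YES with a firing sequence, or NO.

step 1: fire β:  (p0=1, p1=2, p2=4, p3=4) → (p0=1, p1=4, p2=2, p3=4)
step 2: fire β:  (p0=1, p1=4, p2=2, p3=4) → (p0=1, p1=6, p2=0, p3=4)

YES — reachable via ⟨β, β⟩ (2 firings)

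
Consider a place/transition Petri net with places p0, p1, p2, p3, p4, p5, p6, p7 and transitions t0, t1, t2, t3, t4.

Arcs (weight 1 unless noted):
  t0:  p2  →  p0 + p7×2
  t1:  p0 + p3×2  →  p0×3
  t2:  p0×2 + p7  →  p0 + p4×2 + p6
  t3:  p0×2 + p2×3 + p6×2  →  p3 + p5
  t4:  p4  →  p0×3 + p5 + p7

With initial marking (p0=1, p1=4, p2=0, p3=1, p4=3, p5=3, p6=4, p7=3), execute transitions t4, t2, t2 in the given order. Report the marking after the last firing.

(p0=2, p1=4, p2=0, p3=1, p4=6, p5=4, p6=6, p7=2)

step 1: fire t4:  (p0=1, p1=4, p2=0, p3=1, p4=3, p5=3, p6=4, p7=3) → (p0=4, p1=4, p2=0, p3=1, p4=2, p5=4, p6=4, p7=4)
step 2: fire t2:  (p0=4, p1=4, p2=0, p3=1, p4=2, p5=4, p6=4, p7=4) → (p0=3, p1=4, p2=0, p3=1, p4=4, p5=4, p6=5, p7=3)
step 3: fire t2:  (p0=3, p1=4, p2=0, p3=1, p4=4, p5=4, p6=5, p7=3) → (p0=2, p1=4, p2=0, p3=1, p4=6, p5=4, p6=6, p7=2)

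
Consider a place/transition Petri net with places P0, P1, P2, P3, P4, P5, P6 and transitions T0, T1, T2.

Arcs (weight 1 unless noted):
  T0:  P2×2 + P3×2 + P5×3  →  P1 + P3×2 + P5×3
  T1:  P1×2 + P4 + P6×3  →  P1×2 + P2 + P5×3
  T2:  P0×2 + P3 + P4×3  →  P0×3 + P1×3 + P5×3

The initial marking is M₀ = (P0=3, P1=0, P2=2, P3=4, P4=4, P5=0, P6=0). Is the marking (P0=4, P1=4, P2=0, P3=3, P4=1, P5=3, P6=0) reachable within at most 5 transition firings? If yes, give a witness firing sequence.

step 1: fire T2:  (P0=3, P1=0, P2=2, P3=4, P4=4, P5=0, P6=0) → (P0=4, P1=3, P2=2, P3=3, P4=1, P5=3, P6=0)
step 2: fire T0:  (P0=4, P1=3, P2=2, P3=3, P4=1, P5=3, P6=0) → (P0=4, P1=4, P2=0, P3=3, P4=1, P5=3, P6=0)

YES — reachable via ⟨T2, T0⟩ (2 firings)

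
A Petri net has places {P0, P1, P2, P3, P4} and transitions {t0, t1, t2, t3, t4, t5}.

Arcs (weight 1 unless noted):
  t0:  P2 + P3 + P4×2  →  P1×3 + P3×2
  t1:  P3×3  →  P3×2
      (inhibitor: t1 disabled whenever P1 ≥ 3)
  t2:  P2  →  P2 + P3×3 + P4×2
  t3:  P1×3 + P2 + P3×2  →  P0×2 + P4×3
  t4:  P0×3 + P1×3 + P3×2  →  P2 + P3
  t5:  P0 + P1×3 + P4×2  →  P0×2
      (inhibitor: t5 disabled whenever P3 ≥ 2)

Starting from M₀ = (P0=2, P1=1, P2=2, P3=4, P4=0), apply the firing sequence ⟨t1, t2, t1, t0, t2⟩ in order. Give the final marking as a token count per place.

(P0=2, P1=4, P2=1, P3=9, P4=2)

step 1: fire t1:  (P0=2, P1=1, P2=2, P3=4, P4=0) → (P0=2, P1=1, P2=2, P3=3, P4=0)
step 2: fire t2:  (P0=2, P1=1, P2=2, P3=3, P4=0) → (P0=2, P1=1, P2=2, P3=6, P4=2)
step 3: fire t1:  (P0=2, P1=1, P2=2, P3=6, P4=2) → (P0=2, P1=1, P2=2, P3=5, P4=2)
step 4: fire t0:  (P0=2, P1=1, P2=2, P3=5, P4=2) → (P0=2, P1=4, P2=1, P3=6, P4=0)
step 5: fire t2:  (P0=2, P1=4, P2=1, P3=6, P4=0) → (P0=2, P1=4, P2=1, P3=9, P4=2)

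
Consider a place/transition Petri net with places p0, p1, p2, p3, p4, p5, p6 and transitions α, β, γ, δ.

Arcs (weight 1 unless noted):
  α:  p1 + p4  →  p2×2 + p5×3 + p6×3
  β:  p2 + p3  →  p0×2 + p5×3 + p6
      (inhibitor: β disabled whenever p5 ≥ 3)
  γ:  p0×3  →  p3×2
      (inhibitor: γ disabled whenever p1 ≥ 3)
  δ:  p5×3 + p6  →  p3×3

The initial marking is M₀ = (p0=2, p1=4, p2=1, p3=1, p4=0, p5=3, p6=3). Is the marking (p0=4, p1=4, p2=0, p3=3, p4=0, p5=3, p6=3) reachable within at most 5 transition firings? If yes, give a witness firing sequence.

YES — reachable via ⟨δ, β⟩ (2 firings)

step 1: fire δ:  (p0=2, p1=4, p2=1, p3=1, p4=0, p5=3, p6=3) → (p0=2, p1=4, p2=1, p3=4, p4=0, p5=0, p6=2)
step 2: fire β:  (p0=2, p1=4, p2=1, p3=4, p4=0, p5=0, p6=2) → (p0=4, p1=4, p2=0, p3=3, p4=0, p5=3, p6=3)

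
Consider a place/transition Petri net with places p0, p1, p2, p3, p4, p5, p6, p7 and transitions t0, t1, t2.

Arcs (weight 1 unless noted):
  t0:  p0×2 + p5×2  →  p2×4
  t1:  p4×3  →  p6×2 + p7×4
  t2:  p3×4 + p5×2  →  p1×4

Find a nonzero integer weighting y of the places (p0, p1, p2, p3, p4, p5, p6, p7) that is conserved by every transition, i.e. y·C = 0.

y = (p0:2, p1:0, p2:1, p3:0, p4:0, p5:0, p6:0, p7:0)

Incidence matrix C (rows=places, cols=transitions):
       t0   t1   t2
   p0  -2    0    0
   p1   0    0    4
   p2   4    0    0
   p3   0    0   -4
   p4   0   -3    0
   p5  -2    0   -2
   p6   0    2    0
   p7   0    4    0

Candidate y = [2, 0, 1, 0, 0, 0, 0, 0]; check y·C column-wise:
  col t0: 2·-2 + 1·4 + 0·-2 = 0
  col t1: 2·0 + 1·0 + 0·-3 + 0·2 + 0·4 = 0
  col t2: 2·0 + 0·4 + 1·0 + 0·-4 + 0·-2 = 0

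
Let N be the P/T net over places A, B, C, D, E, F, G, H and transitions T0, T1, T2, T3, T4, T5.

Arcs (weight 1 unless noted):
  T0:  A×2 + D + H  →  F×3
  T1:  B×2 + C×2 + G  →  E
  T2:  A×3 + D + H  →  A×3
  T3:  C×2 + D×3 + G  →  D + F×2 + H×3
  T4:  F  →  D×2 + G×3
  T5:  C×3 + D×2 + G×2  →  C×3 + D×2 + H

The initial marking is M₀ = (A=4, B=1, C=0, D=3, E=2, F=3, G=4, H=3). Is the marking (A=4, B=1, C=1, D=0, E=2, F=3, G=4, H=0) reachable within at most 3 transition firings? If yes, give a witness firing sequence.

NO — not reachable within 3 firings

depth 0: 1 marking
depth 1: 4 markings reached so far
depth 2: 10 markings reached so far
depth 3: 19 markings reached so far
target is not among the 19 markings reachable within 3 steps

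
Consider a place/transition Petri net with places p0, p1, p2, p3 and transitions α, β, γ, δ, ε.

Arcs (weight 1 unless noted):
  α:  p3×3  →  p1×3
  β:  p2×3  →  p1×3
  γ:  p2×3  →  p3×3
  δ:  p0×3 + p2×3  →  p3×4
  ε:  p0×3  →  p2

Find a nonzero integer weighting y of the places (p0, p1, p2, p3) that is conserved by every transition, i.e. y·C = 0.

Incidence matrix C (rows=places, cols=transitions):
        α    β    γ    δ    ε
   p0   0    0    0   -3   -3
   p1   3    3    0    0    0
   p2   0   -3   -3   -3    1
   p3  -3    0    3    4    0

Candidate y = [1, 3, 3, 3]; check y·C column-wise:
  col α: 1·0 + 3·3 + 3·0 + 3·-3 = 0
  col β: 1·0 + 3·3 + 3·-3 + 3·0 = 0
  col γ: 1·0 + 3·0 + 3·-3 + 3·3 = 0
  col δ: 1·-3 + 3·0 + 3·-3 + 3·4 = 0
  col ε: 1·-3 + 3·0 + 3·1 + 3·0 = 0

y = (p0:1, p1:3, p2:3, p3:3)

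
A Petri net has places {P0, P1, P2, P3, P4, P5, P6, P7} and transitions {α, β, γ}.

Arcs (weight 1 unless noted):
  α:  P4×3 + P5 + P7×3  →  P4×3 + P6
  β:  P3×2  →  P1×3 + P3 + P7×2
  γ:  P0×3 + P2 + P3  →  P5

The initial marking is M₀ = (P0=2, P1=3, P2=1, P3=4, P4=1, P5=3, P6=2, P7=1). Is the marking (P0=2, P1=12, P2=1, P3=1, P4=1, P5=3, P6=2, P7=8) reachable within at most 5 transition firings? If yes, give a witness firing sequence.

NO — not reachable within 5 firings

depth 0: 1 marking
depth 1: 2 markings reached so far
depth 2: 3 markings reached so far
depth 3: 4 markings reached so far
depth 4: 4 markings reached so far
(frontier empty at depth 4; search complete)
target is not among the 4 markings reachable within 5 steps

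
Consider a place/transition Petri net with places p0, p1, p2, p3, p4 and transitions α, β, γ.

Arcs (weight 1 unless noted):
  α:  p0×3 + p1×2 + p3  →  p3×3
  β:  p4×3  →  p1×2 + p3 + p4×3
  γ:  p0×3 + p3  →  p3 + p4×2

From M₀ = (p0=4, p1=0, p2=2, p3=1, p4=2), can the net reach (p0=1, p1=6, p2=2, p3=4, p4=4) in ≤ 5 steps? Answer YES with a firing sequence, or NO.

step 1: fire γ:  (p0=4, p1=0, p2=2, p3=1, p4=2) → (p0=1, p1=0, p2=2, p3=1, p4=4)
step 2: fire β:  (p0=1, p1=0, p2=2, p3=1, p4=4) → (p0=1, p1=2, p2=2, p3=2, p4=4)
step 3: fire β:  (p0=1, p1=2, p2=2, p3=2, p4=4) → (p0=1, p1=4, p2=2, p3=3, p4=4)
step 4: fire β:  (p0=1, p1=4, p2=2, p3=3, p4=4) → (p0=1, p1=6, p2=2, p3=4, p4=4)

YES — reachable via ⟨γ, β, β, β⟩ (4 firings)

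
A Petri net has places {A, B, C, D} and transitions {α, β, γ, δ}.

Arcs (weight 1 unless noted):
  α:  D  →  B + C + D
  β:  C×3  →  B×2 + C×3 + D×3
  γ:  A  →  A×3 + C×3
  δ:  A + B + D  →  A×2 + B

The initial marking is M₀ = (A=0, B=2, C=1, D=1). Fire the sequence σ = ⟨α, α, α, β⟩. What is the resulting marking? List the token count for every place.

step 1: fire α:  (A=0, B=2, C=1, D=1) → (A=0, B=3, C=2, D=1)
step 2: fire α:  (A=0, B=3, C=2, D=1) → (A=0, B=4, C=3, D=1)
step 3: fire α:  (A=0, B=4, C=3, D=1) → (A=0, B=5, C=4, D=1)
step 4: fire β:  (A=0, B=5, C=4, D=1) → (A=0, B=7, C=4, D=4)

(A=0, B=7, C=4, D=4)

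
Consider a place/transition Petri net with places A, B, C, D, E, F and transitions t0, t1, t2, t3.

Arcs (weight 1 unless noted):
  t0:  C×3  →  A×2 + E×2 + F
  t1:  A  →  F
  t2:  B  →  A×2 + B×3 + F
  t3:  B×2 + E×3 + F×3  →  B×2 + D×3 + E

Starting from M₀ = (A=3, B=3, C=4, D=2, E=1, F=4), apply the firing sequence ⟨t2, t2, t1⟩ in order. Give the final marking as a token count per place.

(A=6, B=7, C=4, D=2, E=1, F=7)

step 1: fire t2:  (A=3, B=3, C=4, D=2, E=1, F=4) → (A=5, B=5, C=4, D=2, E=1, F=5)
step 2: fire t2:  (A=5, B=5, C=4, D=2, E=1, F=5) → (A=7, B=7, C=4, D=2, E=1, F=6)
step 3: fire t1:  (A=7, B=7, C=4, D=2, E=1, F=6) → (A=6, B=7, C=4, D=2, E=1, F=7)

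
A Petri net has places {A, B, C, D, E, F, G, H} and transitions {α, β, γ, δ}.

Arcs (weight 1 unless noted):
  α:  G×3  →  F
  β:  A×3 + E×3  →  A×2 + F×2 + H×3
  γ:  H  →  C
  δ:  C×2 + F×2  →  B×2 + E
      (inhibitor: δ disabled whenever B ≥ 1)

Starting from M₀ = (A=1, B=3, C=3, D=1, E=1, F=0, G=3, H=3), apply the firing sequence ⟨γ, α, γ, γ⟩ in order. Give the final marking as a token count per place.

step 1: fire γ:  (A=1, B=3, C=3, D=1, E=1, F=0, G=3, H=3) → (A=1, B=3, C=4, D=1, E=1, F=0, G=3, H=2)
step 2: fire α:  (A=1, B=3, C=4, D=1, E=1, F=0, G=3, H=2) → (A=1, B=3, C=4, D=1, E=1, F=1, G=0, H=2)
step 3: fire γ:  (A=1, B=3, C=4, D=1, E=1, F=1, G=0, H=2) → (A=1, B=3, C=5, D=1, E=1, F=1, G=0, H=1)
step 4: fire γ:  (A=1, B=3, C=5, D=1, E=1, F=1, G=0, H=1) → (A=1, B=3, C=6, D=1, E=1, F=1, G=0, H=0)

(A=1, B=3, C=6, D=1, E=1, F=1, G=0, H=0)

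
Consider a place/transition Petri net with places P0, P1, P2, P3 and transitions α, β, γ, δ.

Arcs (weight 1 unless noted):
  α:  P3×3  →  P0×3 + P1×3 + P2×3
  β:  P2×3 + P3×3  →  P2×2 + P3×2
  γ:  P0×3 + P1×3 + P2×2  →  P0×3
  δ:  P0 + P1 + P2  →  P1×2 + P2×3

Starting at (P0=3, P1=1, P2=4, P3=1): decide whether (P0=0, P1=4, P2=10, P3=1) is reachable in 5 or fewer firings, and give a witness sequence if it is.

YES — reachable via ⟨δ, δ, δ⟩ (3 firings)

step 1: fire δ:  (P0=3, P1=1, P2=4, P3=1) → (P0=2, P1=2, P2=6, P3=1)
step 2: fire δ:  (P0=2, P1=2, P2=6, P3=1) → (P0=1, P1=3, P2=8, P3=1)
step 3: fire δ:  (P0=1, P1=3, P2=8, P3=1) → (P0=0, P1=4, P2=10, P3=1)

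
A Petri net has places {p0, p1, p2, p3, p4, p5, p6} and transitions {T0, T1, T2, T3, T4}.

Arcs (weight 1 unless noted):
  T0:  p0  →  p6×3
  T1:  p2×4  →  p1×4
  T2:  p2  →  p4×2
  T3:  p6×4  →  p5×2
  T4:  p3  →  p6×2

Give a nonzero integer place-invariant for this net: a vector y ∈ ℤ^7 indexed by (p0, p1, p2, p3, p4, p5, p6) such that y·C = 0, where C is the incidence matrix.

y = (p0:0, p1:2, p2:2, p3:0, p4:1, p5:0, p6:0)

Incidence matrix C (rows=places, cols=transitions):
       T0   T1   T2   T3   T4
   p0  -1    0    0    0    0
   p1   0    4    0    0    0
   p2   0   -4   -1    0    0
   p3   0    0    0    0   -1
   p4   0    0    2    0    0
   p5   0    0    0    2    0
   p6   3    0    0   -4    2

Candidate y = [0, 2, 2, 0, 1, 0, 0]; check y·C column-wise:
  col T0: 0·-1 + 2·0 + 2·0 + 1·0 + 0·3 = 0
  col T1: 2·4 + 2·-4 + 1·0 = 0
  col T2: 2·0 + 2·-1 + 1·2 = 0
  col T3: 2·0 + 2·0 + 1·0 + 0·2 + 0·-4 = 0
  col T4: 2·0 + 2·0 + 0·-1 + 1·0 + 0·2 = 0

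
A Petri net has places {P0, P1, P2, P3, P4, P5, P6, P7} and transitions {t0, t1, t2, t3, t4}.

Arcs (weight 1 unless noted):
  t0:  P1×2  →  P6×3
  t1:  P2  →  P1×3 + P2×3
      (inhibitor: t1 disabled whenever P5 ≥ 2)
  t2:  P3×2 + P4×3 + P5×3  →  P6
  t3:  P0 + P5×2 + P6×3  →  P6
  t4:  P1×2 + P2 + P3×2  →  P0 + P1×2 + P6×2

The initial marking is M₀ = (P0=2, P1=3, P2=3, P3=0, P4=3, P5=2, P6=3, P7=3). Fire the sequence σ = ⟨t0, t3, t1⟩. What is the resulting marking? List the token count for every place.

(P0=1, P1=4, P2=5, P3=0, P4=3, P5=0, P6=4, P7=3)

step 1: fire t0:  (P0=2, P1=3, P2=3, P3=0, P4=3, P5=2, P6=3, P7=3) → (P0=2, P1=1, P2=3, P3=0, P4=3, P5=2, P6=6, P7=3)
step 2: fire t3:  (P0=2, P1=1, P2=3, P3=0, P4=3, P5=2, P6=6, P7=3) → (P0=1, P1=1, P2=3, P3=0, P4=3, P5=0, P6=4, P7=3)
step 3: fire t1:  (P0=1, P1=1, P2=3, P3=0, P4=3, P5=0, P6=4, P7=3) → (P0=1, P1=4, P2=5, P3=0, P4=3, P5=0, P6=4, P7=3)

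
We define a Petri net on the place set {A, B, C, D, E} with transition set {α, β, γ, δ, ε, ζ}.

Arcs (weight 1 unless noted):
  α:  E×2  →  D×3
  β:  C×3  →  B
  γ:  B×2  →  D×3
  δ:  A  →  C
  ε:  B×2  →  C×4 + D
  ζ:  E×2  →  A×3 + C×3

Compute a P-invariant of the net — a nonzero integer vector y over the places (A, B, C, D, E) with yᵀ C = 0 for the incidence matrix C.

y = (A:1, B:3, C:1, D:2, E:3)

Incidence matrix C (rows=places, cols=transitions):
        α    β    γ    δ    ε    ζ
    A   0    0    0   -1    0    3
    B   0    1   -2    0   -2    0
    C   0   -3    0    1    4    3
    D   3    0    3    0    1    0
    E  -2    0    0    0    0   -2

Candidate y = [1, 3, 1, 2, 3]; check y·C column-wise:
  col α: 1·0 + 3·0 + 1·0 + 2·3 + 3·-2 = 0
  col β: 1·0 + 3·1 + 1·-3 + 2·0 + 3·0 = 0
  col γ: 1·0 + 3·-2 + 1·0 + 2·3 + 3·0 = 0
  col δ: 1·-1 + 3·0 + 1·1 + 2·0 + 3·0 = 0
  col ε: 1·0 + 3·-2 + 1·4 + 2·1 + 3·0 = 0
  col ζ: 1·3 + 3·0 + 1·3 + 2·0 + 3·-2 = 0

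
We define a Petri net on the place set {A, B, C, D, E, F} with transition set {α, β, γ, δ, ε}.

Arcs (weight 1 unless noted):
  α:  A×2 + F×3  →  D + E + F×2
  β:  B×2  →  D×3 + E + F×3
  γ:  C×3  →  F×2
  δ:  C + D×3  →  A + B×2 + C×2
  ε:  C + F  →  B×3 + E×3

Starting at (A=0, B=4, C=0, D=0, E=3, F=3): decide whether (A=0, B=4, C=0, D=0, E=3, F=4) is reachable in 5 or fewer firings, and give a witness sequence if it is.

NO — not reachable within 5 firings

depth 0: 1 marking
depth 1: 2 markings reached so far
depth 2: 3 markings reached so far
depth 3: 3 markings reached so far
(frontier empty at depth 3; search complete)
target is not among the 3 markings reachable within 5 steps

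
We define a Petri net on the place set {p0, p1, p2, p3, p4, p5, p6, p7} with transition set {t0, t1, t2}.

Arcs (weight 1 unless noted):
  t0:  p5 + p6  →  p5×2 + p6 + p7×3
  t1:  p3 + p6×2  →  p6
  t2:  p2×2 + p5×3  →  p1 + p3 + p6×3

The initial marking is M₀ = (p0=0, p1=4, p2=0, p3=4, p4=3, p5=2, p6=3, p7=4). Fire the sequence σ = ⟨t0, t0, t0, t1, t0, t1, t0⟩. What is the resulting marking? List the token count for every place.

(p0=0, p1=4, p2=0, p3=2, p4=3, p5=7, p6=1, p7=19)

step 1: fire t0:  (p0=0, p1=4, p2=0, p3=4, p4=3, p5=2, p6=3, p7=4) → (p0=0, p1=4, p2=0, p3=4, p4=3, p5=3, p6=3, p7=7)
step 2: fire t0:  (p0=0, p1=4, p2=0, p3=4, p4=3, p5=3, p6=3, p7=7) → (p0=0, p1=4, p2=0, p3=4, p4=3, p5=4, p6=3, p7=10)
step 3: fire t0:  (p0=0, p1=4, p2=0, p3=4, p4=3, p5=4, p6=3, p7=10) → (p0=0, p1=4, p2=0, p3=4, p4=3, p5=5, p6=3, p7=13)
step 4: fire t1:  (p0=0, p1=4, p2=0, p3=4, p4=3, p5=5, p6=3, p7=13) → (p0=0, p1=4, p2=0, p3=3, p4=3, p5=5, p6=2, p7=13)
step 5: fire t0:  (p0=0, p1=4, p2=0, p3=3, p4=3, p5=5, p6=2, p7=13) → (p0=0, p1=4, p2=0, p3=3, p4=3, p5=6, p6=2, p7=16)
step 6: fire t1:  (p0=0, p1=4, p2=0, p3=3, p4=3, p5=6, p6=2, p7=16) → (p0=0, p1=4, p2=0, p3=2, p4=3, p5=6, p6=1, p7=16)
step 7: fire t0:  (p0=0, p1=4, p2=0, p3=2, p4=3, p5=6, p6=1, p7=16) → (p0=0, p1=4, p2=0, p3=2, p4=3, p5=7, p6=1, p7=19)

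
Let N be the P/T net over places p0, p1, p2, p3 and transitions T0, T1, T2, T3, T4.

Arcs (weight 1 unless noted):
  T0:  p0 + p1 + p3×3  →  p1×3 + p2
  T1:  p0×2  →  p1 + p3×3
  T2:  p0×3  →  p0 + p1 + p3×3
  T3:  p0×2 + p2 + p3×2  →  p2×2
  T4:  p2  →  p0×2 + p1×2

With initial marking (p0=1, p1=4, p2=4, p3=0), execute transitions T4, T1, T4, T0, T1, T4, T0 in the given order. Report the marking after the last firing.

(p0=1, p1=16, p2=3, p3=0)

step 1: fire T4:  (p0=1, p1=4, p2=4, p3=0) → (p0=3, p1=6, p2=3, p3=0)
step 2: fire T1:  (p0=3, p1=6, p2=3, p3=0) → (p0=1, p1=7, p2=3, p3=3)
step 3: fire T4:  (p0=1, p1=7, p2=3, p3=3) → (p0=3, p1=9, p2=2, p3=3)
step 4: fire T0:  (p0=3, p1=9, p2=2, p3=3) → (p0=2, p1=11, p2=3, p3=0)
step 5: fire T1:  (p0=2, p1=11, p2=3, p3=0) → (p0=0, p1=12, p2=3, p3=3)
step 6: fire T4:  (p0=0, p1=12, p2=3, p3=3) → (p0=2, p1=14, p2=2, p3=3)
step 7: fire T0:  (p0=2, p1=14, p2=2, p3=3) → (p0=1, p1=16, p2=3, p3=0)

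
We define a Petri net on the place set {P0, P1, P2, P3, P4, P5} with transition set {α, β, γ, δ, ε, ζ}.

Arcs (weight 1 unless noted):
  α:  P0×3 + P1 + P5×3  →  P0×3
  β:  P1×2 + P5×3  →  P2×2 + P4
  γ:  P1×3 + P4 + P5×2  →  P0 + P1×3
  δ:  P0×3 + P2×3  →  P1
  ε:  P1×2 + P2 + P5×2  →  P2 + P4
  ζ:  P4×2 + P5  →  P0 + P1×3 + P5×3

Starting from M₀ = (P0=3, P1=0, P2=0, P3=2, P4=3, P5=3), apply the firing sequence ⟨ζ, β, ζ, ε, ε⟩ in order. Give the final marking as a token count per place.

(P0=5, P1=0, P2=2, P3=2, P4=2, P5=0)

step 1: fire ζ:  (P0=3, P1=0, P2=0, P3=2, P4=3, P5=3) → (P0=4, P1=3, P2=0, P3=2, P4=1, P5=5)
step 2: fire β:  (P0=4, P1=3, P2=0, P3=2, P4=1, P5=5) → (P0=4, P1=1, P2=2, P3=2, P4=2, P5=2)
step 3: fire ζ:  (P0=4, P1=1, P2=2, P3=2, P4=2, P5=2) → (P0=5, P1=4, P2=2, P3=2, P4=0, P5=4)
step 4: fire ε:  (P0=5, P1=4, P2=2, P3=2, P4=0, P5=4) → (P0=5, P1=2, P2=2, P3=2, P4=1, P5=2)
step 5: fire ε:  (P0=5, P1=2, P2=2, P3=2, P4=1, P5=2) → (P0=5, P1=0, P2=2, P3=2, P4=2, P5=0)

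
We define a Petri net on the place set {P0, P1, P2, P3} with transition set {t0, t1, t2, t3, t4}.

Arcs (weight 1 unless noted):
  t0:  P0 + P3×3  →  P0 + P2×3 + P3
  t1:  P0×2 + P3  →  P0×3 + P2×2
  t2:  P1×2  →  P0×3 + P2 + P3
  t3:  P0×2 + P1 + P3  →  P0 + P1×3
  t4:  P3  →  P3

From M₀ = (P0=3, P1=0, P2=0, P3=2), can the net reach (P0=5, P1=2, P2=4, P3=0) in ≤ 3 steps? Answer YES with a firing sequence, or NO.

depth 0: 1 marking
depth 1: 2 markings reached so far
depth 2: 3 markings reached so far
depth 3: 3 markings reached so far
(frontier empty at depth 3; search complete)
target is not among the 3 markings reachable within 3 steps

NO — not reachable within 3 firings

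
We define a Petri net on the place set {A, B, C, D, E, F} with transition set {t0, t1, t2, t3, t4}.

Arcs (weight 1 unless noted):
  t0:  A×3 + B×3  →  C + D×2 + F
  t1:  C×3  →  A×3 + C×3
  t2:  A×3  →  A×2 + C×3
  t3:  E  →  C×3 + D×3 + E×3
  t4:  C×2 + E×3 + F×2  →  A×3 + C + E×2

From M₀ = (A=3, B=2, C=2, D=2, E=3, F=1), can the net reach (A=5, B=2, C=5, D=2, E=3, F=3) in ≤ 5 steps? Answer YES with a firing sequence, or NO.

NO — not reachable within 5 firings

depth 0: 1 marking
depth 1: 3 markings reached so far
depth 2: 7 markings reached so far
depth 3: 14 markings reached so far
depth 4: 25 markings reached so far
depth 5: 41 markings reached so far
target is not among the 41 markings reachable within 5 steps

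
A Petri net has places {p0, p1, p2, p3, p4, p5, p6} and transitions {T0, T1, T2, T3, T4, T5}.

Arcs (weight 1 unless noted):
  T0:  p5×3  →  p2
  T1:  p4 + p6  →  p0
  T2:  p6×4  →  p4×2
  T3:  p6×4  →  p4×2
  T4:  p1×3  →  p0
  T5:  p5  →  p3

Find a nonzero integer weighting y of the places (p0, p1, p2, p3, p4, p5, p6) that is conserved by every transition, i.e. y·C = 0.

Incidence matrix C (rows=places, cols=transitions):
       T0   T1   T2   T3   T4   T5
   p0   0    1    0    0    1    0
   p1   0    0    0    0   -3    0
   p2   1    0    0    0    0    0
   p3   0    0    0    0    0    1
   p4   0   -1    2    2    0    0
   p5  -3    0    0    0    0   -1
   p6   0   -1   -4   -4    0    0

Candidate y = [0, 0, 3, 1, 0, 1, 0]; check y·C column-wise:
  col T0: 3·1 + 1·0 + 1·-3 = 0
  col T1: 0·1 + 3·0 + 1·0 + 0·-1 + 1·0 + 0·-1 = 0
  col T2: 3·0 + 1·0 + 0·2 + 1·0 + 0·-4 = 0
  col T3: 3·0 + 1·0 + 0·2 + 1·0 + 0·-4 = 0
  col T4: 0·1 + 0·-3 + 3·0 + 1·0 + 1·0 = 0
  col T5: 3·0 + 1·1 + 1·-1 = 0

y = (p0:0, p1:0, p2:3, p3:1, p4:0, p5:1, p6:0)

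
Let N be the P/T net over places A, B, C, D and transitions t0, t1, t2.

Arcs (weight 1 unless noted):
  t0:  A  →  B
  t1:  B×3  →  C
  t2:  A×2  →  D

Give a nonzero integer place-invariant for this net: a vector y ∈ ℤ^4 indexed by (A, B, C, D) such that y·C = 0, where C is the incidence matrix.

y = (A:1, B:1, C:3, D:2)

Incidence matrix C (rows=places, cols=transitions):
       t0   t1   t2
    A  -1    0   -2
    B   1   -3    0
    C   0    1    0
    D   0    0    1

Candidate y = [1, 1, 3, 2]; check y·C column-wise:
  col t0: 1·-1 + 1·1 + 3·0 + 2·0 = 0
  col t1: 1·0 + 1·-3 + 3·1 + 2·0 = 0
  col t2: 1·-2 + 1·0 + 3·0 + 2·1 = 0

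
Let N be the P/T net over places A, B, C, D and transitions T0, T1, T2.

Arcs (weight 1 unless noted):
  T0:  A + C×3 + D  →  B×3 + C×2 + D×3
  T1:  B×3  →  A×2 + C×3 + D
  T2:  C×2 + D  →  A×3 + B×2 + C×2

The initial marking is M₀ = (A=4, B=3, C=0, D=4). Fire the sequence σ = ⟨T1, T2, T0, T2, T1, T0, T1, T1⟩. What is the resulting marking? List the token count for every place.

step 1: fire T1:  (A=4, B=3, C=0, D=4) → (A=6, B=0, C=3, D=5)
step 2: fire T2:  (A=6, B=0, C=3, D=5) → (A=9, B=2, C=3, D=4)
step 3: fire T0:  (A=9, B=2, C=3, D=4) → (A=8, B=5, C=2, D=6)
step 4: fire T2:  (A=8, B=5, C=2, D=6) → (A=11, B=7, C=2, D=5)
step 5: fire T1:  (A=11, B=7, C=2, D=5) → (A=13, B=4, C=5, D=6)
step 6: fire T0:  (A=13, B=4, C=5, D=6) → (A=12, B=7, C=4, D=8)
step 7: fire T1:  (A=12, B=7, C=4, D=8) → (A=14, B=4, C=7, D=9)
step 8: fire T1:  (A=14, B=4, C=7, D=9) → (A=16, B=1, C=10, D=10)

(A=16, B=1, C=10, D=10)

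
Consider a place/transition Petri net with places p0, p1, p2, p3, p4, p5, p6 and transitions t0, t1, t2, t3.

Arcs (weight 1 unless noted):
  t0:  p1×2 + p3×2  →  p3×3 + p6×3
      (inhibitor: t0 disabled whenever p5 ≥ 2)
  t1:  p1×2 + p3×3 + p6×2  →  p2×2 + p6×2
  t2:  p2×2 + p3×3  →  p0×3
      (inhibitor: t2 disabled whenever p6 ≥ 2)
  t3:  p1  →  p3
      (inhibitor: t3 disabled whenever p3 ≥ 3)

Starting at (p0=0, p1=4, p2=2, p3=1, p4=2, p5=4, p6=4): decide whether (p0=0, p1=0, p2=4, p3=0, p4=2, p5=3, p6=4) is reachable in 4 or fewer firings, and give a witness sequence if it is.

NO — not reachable within 4 firings

depth 0: 1 marking
depth 1: 2 markings reached so far
depth 2: 3 markings reached so far
depth 3: 4 markings reached so far
depth 4: 4 markings reached so far
(frontier empty at depth 4; search complete)
target is not among the 4 markings reachable within 4 steps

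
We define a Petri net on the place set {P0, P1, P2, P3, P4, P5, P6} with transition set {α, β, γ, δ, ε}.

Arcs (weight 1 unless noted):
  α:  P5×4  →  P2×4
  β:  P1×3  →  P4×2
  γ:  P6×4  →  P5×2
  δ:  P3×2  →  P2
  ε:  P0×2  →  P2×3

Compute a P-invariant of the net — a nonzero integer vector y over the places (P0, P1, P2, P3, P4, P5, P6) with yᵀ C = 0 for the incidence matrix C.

Incidence matrix C (rows=places, cols=transitions):
        α    β    γ    δ    ε
   P0   0    0    0    0   -2
   P1   0   -3    0    0    0
   P2   4    0    0    1    3
   P3   0    0    0   -2    0
   P4   0    2    0    0    0
   P5  -4    0    2    0    0
   P6   0    0   -4    0    0

Candidate y = [0, 2, 0, 0, 3, 0, 0]; check y·C column-wise:
  col α: 2·0 + 0·4 + 3·0 + 0·-4 = 0
  col β: 2·-3 + 3·2 = 0
  col γ: 2·0 + 3·0 + 0·2 + 0·-4 = 0
  col δ: 2·0 + 0·1 + 0·-2 + 3·0 = 0
  col ε: 0·-2 + 2·0 + 0·3 + 3·0 = 0

y = (P0:0, P1:2, P2:0, P3:0, P4:3, P5:0, P6:0)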